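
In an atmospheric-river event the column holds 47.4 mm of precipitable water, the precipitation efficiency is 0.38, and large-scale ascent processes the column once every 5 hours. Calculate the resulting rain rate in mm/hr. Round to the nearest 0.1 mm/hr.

Each overturning extracts ε × PW = 0.38 × 47.4 = 18.012 mm.
Rate = ε·PW / τ = 18.012 / 5 h = 3.6 mm/hr.

R ≈ 3.6 mm/hr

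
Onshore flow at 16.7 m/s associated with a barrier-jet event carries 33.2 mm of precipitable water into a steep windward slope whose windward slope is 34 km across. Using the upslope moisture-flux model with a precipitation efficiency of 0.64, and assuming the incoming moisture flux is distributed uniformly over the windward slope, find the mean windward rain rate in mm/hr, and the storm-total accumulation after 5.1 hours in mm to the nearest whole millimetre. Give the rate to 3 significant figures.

Incoming column moisture flux per unit ridge length: F = V × PW = 16.7 × 33.2 = 554.44 mm·m/s.
Spread over the 34 km slope with efficiency ε = 0.64: R = ε·F/W = 0.64 × 554.44 / 34000 m = 1.044e-02 mm/s.
R = 1.044e-02 × 3600 = 37.6 mm/hr.
Over 5.1 h: total = 37.6 × 5.1 = 191.76 ≈ 192 mm.

R ≈ 37.6 mm/hr; total ≈ 192 mm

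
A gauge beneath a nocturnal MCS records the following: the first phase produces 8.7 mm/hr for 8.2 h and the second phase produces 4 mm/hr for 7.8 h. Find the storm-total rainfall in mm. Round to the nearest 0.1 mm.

total ≈ 102.5 mm

Total = Σ Rᵢ Δtᵢ = 8.7 × 8.2 + 4 × 7.8
      = 71.34 + 31.2 = 102.5 mm.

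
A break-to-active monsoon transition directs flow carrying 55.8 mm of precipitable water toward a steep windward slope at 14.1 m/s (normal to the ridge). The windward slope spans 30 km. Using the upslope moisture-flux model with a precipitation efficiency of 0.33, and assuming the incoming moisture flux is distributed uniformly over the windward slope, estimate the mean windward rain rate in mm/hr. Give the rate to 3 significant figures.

R ≈ 31.2 mm/hr

Incoming column moisture flux per unit ridge length: F = V × PW = 14.1 × 55.8 = 786.78 mm·m/s.
Spread over the 30 km slope with efficiency ε = 0.33: R = ε·F/W = 0.33 × 786.78 / 30000 m = 8.655e-03 mm/s.
R = 8.655e-03 × 3600 = 31.2 mm/hr.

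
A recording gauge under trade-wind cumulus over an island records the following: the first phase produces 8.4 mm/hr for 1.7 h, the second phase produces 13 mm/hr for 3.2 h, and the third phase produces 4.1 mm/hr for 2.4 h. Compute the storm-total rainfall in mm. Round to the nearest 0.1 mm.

total ≈ 65.7 mm

Total = Σ Rᵢ Δtᵢ = 8.4 × 1.7 + 13 × 3.2 + 4.1 × 2.4
      = 14.28 + 41.6 + 9.84 = 65.7 mm.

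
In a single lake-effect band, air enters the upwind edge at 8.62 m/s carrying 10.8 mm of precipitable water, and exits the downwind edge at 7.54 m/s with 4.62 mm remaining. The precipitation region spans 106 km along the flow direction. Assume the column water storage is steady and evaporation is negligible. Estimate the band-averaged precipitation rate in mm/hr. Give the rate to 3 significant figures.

R ≈ 1.98 mm/hr

Column moisture flux per unit crosswind length is F = V × PW.
Inflow: F_in = 8.62 × 10.8 = 93.096 mm·m/s
Outflow: F_out = 7.54 × 4.62 = 34.8348 mm·m/s
Steady-state rate R = (F_in − F_out)/L = (93.096 − 34.8348) / 106000 m = 5.496e-04 mm/s.
R = 5.496e-04 × 3600 = 1.98 mm/hr.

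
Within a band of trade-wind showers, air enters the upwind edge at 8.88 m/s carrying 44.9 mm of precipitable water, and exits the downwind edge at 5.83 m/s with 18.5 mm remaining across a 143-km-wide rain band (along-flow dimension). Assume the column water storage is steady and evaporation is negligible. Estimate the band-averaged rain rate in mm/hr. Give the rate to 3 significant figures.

Column moisture flux per unit crosswind length is F = V × PW.
Inflow: F_in = 8.88 × 44.9 = 398.712 mm·m/s
Outflow: F_out = 5.83 × 18.5 = 107.855 mm·m/s
Steady-state rate R = (F_in − F_out)/L = (398.712 − 107.855) / 143000 m = 2.034e-03 mm/s.
R = 2.034e-03 × 3600 = 7.32 mm/hr.

R ≈ 7.32 mm/hr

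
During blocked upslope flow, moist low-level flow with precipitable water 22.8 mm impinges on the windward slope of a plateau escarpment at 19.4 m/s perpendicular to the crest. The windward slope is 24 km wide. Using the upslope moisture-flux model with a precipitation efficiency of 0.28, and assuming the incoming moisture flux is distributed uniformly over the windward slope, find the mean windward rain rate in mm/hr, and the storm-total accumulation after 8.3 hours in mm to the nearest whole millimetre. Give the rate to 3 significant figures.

R ≈ 18.6 mm/hr; total ≈ 154 mm

Incoming column moisture flux per unit ridge length: F = V × PW = 19.4 × 22.8 = 442.32 mm·m/s.
Spread over the 24 km slope with efficiency ε = 0.28: R = ε·F/W = 0.28 × 442.32 / 24000 m = 5.160e-03 mm/s.
R = 5.160e-03 × 3600 = 18.6 mm/hr.
Over 8.3 h: total = 18.6 × 8.3 = 154.38 ≈ 154 mm.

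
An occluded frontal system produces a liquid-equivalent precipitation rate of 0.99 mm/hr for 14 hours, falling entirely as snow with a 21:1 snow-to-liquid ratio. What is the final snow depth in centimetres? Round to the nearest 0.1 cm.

Liquid-equivalent depth = 0.99 × 14 = 13.86 mm.
Snow depth = 13.86 mm × 21 = 291.06 mm = 29.1 cm.

snow depth ≈ 29.1 cm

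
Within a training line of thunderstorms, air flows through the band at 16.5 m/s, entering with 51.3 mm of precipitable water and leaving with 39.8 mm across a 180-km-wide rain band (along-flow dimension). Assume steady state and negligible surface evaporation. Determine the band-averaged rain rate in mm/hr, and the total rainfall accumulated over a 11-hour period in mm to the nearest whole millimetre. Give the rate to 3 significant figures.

R ≈ 3.79 mm/hr; total ≈ 42 mm

Column moisture flux per unit crosswind length is F = V × PW.
Inflow: F_in = 16.5 × 51.3 = 846.45 mm·m/s
Outflow: F_out = 16.5 × 39.8 = 656.7 mm·m/s
Steady-state rate R = (F_in − F_out)/L = (846.45 − 656.7) / 180000 m = 1.054e-03 mm/s.
R = 1.054e-03 × 3600 = 3.79 mm/hr.
Over 11 h: total = 3.79 × 11 = 41.69 ≈ 42 mm.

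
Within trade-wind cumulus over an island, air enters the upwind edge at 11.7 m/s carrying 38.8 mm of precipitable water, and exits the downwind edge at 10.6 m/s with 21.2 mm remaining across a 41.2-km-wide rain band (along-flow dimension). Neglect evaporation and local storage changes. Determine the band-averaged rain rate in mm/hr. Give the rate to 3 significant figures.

Column moisture flux per unit crosswind length is F = V × PW.
Inflow: F_in = 11.7 × 38.8 = 453.96 mm·m/s
Outflow: F_out = 10.6 × 21.2 = 224.72 mm·m/s
Steady-state rate R = (F_in − F_out)/L = (453.96 − 224.72) / 41200 m = 5.564e-03 mm/s.
R = 5.564e-03 × 3600 = 20.0 mm/hr.

R ≈ 20.0 mm/hr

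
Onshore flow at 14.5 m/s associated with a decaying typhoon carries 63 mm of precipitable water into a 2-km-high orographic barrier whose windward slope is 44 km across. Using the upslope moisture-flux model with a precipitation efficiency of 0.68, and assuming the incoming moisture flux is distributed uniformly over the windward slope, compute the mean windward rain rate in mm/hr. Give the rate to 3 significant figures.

R ≈ 50.8 mm/hr

Incoming column moisture flux per unit ridge length: F = V × PW = 14.5 × 63 = 913.5 mm·m/s.
Spread over the 44 km slope with efficiency ε = 0.68: R = ε·F/W = 0.68 × 913.5 / 44000 m = 1.412e-02 mm/s.
R = 1.412e-02 × 3600 = 50.8 mm/hr.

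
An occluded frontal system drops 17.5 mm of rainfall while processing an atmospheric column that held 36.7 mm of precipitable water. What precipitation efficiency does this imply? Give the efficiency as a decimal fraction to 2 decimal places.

ε ≈ 0.48

ε = rainfall / PW = 17.5 / 36.7 = 0.48.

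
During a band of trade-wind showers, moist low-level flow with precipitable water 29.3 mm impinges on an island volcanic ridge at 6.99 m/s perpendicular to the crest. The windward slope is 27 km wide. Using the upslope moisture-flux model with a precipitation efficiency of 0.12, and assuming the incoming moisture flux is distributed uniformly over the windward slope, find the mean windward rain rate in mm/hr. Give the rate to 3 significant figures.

Incoming column moisture flux per unit ridge length: F = V × PW = 6.99 × 29.3 = 204.807 mm·m/s.
Spread over the 27 km slope with efficiency ε = 0.12: R = ε·F/W = 0.12 × 204.807 / 27000 m = 9.103e-04 mm/s.
R = 9.103e-04 × 3600 = 3.28 mm/hr.

R ≈ 3.28 mm/hr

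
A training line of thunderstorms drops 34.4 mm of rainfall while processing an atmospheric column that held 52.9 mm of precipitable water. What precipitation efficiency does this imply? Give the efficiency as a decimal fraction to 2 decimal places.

ε = rainfall / PW = 34.4 / 52.9 = 0.65.

ε ≈ 0.65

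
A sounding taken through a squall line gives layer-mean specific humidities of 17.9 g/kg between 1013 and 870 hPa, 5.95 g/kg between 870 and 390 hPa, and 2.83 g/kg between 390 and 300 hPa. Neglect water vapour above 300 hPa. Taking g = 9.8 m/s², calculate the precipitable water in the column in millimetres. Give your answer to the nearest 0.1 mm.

PW ≈ 57.9 mm

Precipitable water is the column-integrated vapour mass per unit area: PW = (1/g) Σ q̄ Δp, with q in kg/kg and Δp in Pa (1 kg/m² of water = 1 mm).
Layer 1013–870 hPa: Δp = 143 hPa = 14300 Pa, q̄ = 0.0179 kg/kg → 0.0179 × 14300 / 9.8 = 26.12 mm
Layer 870–390 hPa: Δp = 480 hPa = 48000 Pa, q̄ = 0.00595 kg/kg → 0.00595 × 48000 / 9.8 = 29.14 mm
Layer 390–300 hPa: Δp = 90 hPa = 9000 Pa, q̄ = 0.00283 kg/kg → 0.00283 × 9000 / 9.8 = 2.60 mm
PW = 26.12 + 29.14 + 2.60 = 57.86 ≈ 57.9 mm.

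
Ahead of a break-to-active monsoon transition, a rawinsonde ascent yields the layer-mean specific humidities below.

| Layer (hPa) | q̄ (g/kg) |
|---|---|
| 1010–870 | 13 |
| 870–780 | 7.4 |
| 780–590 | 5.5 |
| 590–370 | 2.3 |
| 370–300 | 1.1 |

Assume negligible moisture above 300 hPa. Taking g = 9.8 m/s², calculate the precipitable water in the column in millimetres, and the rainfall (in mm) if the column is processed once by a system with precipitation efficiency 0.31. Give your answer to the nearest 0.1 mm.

Precipitable water is the column-integrated vapour mass per unit area: PW = (1/g) Σ q̄ Δp, with q in kg/kg and Δp in Pa (1 kg/m² of water = 1 mm).
Layer 1010–870 hPa: Δp = 140 hPa = 14000 Pa, q̄ = 0.013 kg/kg → 0.013 × 14000 / 9.8 = 18.57 mm
Layer 870–780 hPa: Δp = 90 hPa = 9000 Pa, q̄ = 0.0074 kg/kg → 0.0074 × 9000 / 9.8 = 6.80 mm
Layer 780–590 hPa: Δp = 190 hPa = 19000 Pa, q̄ = 0.0055 kg/kg → 0.0055 × 19000 / 9.8 = 10.66 mm
Layer 590–370 hPa: Δp = 220 hPa = 22000 Pa, q̄ = 0.0023 kg/kg → 0.0023 × 22000 / 9.8 = 5.16 mm
Layer 370–300 hPa: Δp = 70 hPa = 7000 Pa, q̄ = 0.0011 kg/kg → 0.0011 × 7000 / 9.8 = 0.79 mm
PW = 18.57 + 6.80 + 10.66 + 5.16 + 0.79 = 41.98 ≈ 42.0 mm.
Rainfall = ε × PW = 0.31 × 42.0 = 13.0 mm.

PW ≈ 42.0 mm; rainfall ≈ 13.0 mm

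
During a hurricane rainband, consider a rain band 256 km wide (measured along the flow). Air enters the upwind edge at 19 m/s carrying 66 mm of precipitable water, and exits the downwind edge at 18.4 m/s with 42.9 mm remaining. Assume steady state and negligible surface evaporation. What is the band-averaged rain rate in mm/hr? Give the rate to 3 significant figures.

Column moisture flux per unit crosswind length is F = V × PW.
Inflow: F_in = 19 × 66 = 1254 mm·m/s
Outflow: F_out = 18.4 × 42.9 = 789.36 mm·m/s
Steady-state rate R = (F_in − F_out)/L = (1254 − 789.36) / 256000 m = 1.815e-03 mm/s.
R = 1.815e-03 × 3600 = 6.53 mm/hr.

R ≈ 6.53 mm/hr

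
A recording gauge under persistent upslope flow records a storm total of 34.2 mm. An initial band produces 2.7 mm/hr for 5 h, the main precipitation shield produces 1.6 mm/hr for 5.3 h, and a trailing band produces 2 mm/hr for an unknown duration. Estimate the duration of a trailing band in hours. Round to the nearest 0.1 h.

duration ≈ 6.1 h

Known phases: 2.7 × 5 + 1.6 × 5.3 = 13.5 + 8.48 = 21.98 mm.
Remaining depth = 34.2 − 21.98 = 12.22 mm.
Duration = 12.22 / 2 = 6.1 h.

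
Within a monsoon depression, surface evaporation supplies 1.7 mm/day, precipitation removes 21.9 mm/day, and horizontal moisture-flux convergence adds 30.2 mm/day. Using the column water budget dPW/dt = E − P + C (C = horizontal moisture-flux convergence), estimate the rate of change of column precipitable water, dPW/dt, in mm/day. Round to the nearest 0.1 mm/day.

dPW/dt = E − P + C = 1.7 − 21.9 + (30.2) = 10.0 mm/day.

dPW/dt ≈ 10.0 mm/day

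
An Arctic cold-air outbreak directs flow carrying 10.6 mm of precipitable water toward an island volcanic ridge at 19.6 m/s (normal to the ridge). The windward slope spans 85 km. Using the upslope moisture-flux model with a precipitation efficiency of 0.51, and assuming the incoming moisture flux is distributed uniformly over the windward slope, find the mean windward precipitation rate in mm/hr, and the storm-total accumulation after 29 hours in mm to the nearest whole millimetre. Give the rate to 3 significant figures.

Incoming column moisture flux per unit ridge length: F = V × PW = 19.6 × 10.6 = 207.76 mm·m/s.
Spread over the 85 km slope with efficiency ε = 0.51: R = ε·F/W = 0.51 × 207.76 / 85000 m = 1.247e-03 mm/s.
R = 1.247e-03 × 3600 = 4.49 mm/hr.
Over 29 h: total = 4.49 × 29 = 130.21 ≈ 130 mm.

R ≈ 4.49 mm/hr; total ≈ 130 mm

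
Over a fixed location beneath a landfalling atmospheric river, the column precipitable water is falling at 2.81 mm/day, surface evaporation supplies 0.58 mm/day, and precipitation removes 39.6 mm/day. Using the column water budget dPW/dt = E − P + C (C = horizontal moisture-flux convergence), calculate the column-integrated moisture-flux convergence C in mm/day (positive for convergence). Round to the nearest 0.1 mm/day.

C ≈ 36.2 mm/day

dPW/dt = -2.81 mm/day.
C = dPW/dt − E + P = (-2.81) − 0.58 + 39.6 = 36.2 mm/day.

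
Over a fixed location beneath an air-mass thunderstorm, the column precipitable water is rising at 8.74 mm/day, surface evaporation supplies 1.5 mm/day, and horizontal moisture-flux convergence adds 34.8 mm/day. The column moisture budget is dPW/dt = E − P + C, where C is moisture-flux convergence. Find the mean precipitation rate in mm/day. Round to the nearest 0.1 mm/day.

dPW/dt = +8.74 mm/day.
P = E + C − dPW/dt = 1.5 + (34.8) − (+8.74) = 27.6 mm/day.

P ≈ 27.6 mm/day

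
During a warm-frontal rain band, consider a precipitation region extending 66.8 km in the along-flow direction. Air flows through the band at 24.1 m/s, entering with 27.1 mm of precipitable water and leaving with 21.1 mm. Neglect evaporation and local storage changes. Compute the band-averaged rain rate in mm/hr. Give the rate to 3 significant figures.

R ≈ 7.79 mm/hr

Column moisture flux per unit crosswind length is F = V × PW.
Inflow: F_in = 24.1 × 27.1 = 653.11 mm·m/s
Outflow: F_out = 24.1 × 21.1 = 508.51 mm·m/s
Steady-state rate R = (F_in − F_out)/L = (653.11 − 508.51) / 66800 m = 2.165e-03 mm/s.
R = 2.165e-03 × 3600 = 7.79 mm/hr.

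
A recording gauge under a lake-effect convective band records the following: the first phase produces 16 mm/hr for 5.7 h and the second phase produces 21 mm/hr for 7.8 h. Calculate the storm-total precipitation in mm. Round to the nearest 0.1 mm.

Total = Σ Rᵢ Δtᵢ = 16 × 5.7 + 21 × 7.8
      = 91.2 + 163.8 = 255.0 mm.

total ≈ 255.0 mm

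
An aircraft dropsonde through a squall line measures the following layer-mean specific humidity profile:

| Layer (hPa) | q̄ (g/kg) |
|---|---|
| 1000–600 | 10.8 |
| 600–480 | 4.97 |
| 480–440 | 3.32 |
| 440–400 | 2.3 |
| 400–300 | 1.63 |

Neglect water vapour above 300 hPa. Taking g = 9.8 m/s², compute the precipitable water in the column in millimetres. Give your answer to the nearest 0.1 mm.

Precipitable water is the column-integrated vapour mass per unit area: PW = (1/g) Σ q̄ Δp, with q in kg/kg and Δp in Pa (1 kg/m² of water = 1 mm).
Layer 1000–600 hPa: Δp = 400 hPa = 40000 Pa, q̄ = 0.0108 kg/kg → 0.0108 × 40000 / 9.8 = 44.08 mm
Layer 600–480 hPa: Δp = 120 hPa = 12000 Pa, q̄ = 0.00497 kg/kg → 0.00497 × 12000 / 9.8 = 6.09 mm
Layer 480–440 hPa: Δp = 40 hPa = 4000 Pa, q̄ = 0.00332 kg/kg → 0.00332 × 4000 / 9.8 = 1.36 mm
Layer 440–400 hPa: Δp = 40 hPa = 4000 Pa, q̄ = 0.0023 kg/kg → 0.0023 × 4000 / 9.8 = 0.94 mm
Layer 400–300 hPa: Δp = 100 hPa = 10000 Pa, q̄ = 0.00163 kg/kg → 0.00163 × 10000 / 9.8 = 1.66 mm
PW = 44.08 + 6.09 + 1.36 + 0.94 + 1.66 = 54.13 ≈ 54.1 mm.

PW ≈ 54.1 mm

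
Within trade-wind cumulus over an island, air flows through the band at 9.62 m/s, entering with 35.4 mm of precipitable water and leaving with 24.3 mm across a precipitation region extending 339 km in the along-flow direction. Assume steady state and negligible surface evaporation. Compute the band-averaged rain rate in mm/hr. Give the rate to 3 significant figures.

Column moisture flux per unit crosswind length is F = V × PW.
Inflow: F_in = 9.62 × 35.4 = 340.548 mm·m/s
Outflow: F_out = 9.62 × 24.3 = 233.766 mm·m/s
Steady-state rate R = (F_in − F_out)/L = (340.548 − 233.766) / 339000 m = 3.150e-04 mm/s.
R = 3.150e-04 × 3600 = 1.13 mm/hr.

R ≈ 1.13 mm/hr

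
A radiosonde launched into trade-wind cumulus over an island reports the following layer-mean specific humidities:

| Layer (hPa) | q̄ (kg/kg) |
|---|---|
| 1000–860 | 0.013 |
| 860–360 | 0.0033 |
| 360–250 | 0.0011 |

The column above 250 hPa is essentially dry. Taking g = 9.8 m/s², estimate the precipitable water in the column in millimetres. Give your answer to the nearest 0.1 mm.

Precipitable water is the column-integrated vapour mass per unit area: PW = (1/g) Σ q̄ Δp, with q in kg/kg and Δp in Pa (1 kg/m² of water = 1 mm).
Layer 1000–860 hPa: Δp = 140 hPa = 14000 Pa, q̄ = 0.013 kg/kg → 0.013 × 14000 / 9.8 = 18.57 mm
Layer 860–360 hPa: Δp = 500 hPa = 50000 Pa, q̄ = 0.0033 kg/kg → 0.0033 × 50000 / 9.8 = 16.84 mm
Layer 360–250 hPa: Δp = 110 hPa = 11000 Pa, q̄ = 0.0011 kg/kg → 0.0011 × 11000 / 9.8 = 1.23 mm
PW = 18.57 + 16.84 + 1.23 = 36.64 ≈ 36.6 mm.

PW ≈ 36.6 mm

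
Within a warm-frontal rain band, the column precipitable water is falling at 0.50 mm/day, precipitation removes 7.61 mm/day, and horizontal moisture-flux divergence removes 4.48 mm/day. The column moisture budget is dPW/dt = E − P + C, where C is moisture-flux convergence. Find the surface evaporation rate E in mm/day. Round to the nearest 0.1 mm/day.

dPW/dt = -0.50 mm/day.
E = dPW/dt + P − C = (-0.50) + 7.61 − (-4.48) = 11.6 mm/day.

E ≈ 11.6 mm/day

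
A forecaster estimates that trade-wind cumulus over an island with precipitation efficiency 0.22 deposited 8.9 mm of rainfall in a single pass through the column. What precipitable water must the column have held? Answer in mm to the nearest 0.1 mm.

PW ≈ 40.5 mm

PW = rainfall / ε = 8.9 / 0.22 = 40.5 mm.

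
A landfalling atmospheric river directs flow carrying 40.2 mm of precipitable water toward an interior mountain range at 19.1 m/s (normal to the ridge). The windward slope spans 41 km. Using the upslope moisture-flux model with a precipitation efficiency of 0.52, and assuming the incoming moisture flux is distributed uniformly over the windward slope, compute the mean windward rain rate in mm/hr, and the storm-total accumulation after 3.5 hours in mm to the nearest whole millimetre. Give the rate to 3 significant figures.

R ≈ 35.1 mm/hr; total ≈ 123 mm

Incoming column moisture flux per unit ridge length: F = V × PW = 19.1 × 40.2 = 767.82 mm·m/s.
Spread over the 41 km slope with efficiency ε = 0.52: R = ε·F/W = 0.52 × 767.82 / 41000 m = 9.738e-03 mm/s.
R = 9.738e-03 × 3600 = 35.1 mm/hr.
Over 3.5 h: total = 35.1 × 3.5 = 122.85 ≈ 123 mm.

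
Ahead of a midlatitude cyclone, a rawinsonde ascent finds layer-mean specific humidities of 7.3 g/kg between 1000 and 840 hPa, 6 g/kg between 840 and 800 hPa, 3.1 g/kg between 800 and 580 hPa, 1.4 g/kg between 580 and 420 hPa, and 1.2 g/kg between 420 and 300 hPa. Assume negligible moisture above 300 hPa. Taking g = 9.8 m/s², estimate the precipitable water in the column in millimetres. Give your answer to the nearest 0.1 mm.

Precipitable water is the column-integrated vapour mass per unit area: PW = (1/g) Σ q̄ Δp, with q in kg/kg and Δp in Pa (1 kg/m² of water = 1 mm).
Layer 1000–840 hPa: Δp = 160 hPa = 16000 Pa, q̄ = 0.0073 kg/kg → 0.0073 × 16000 / 9.8 = 11.92 mm
Layer 840–800 hPa: Δp = 40 hPa = 4000 Pa, q̄ = 0.006 kg/kg → 0.006 × 4000 / 9.8 = 2.45 mm
Layer 800–580 hPa: Δp = 220 hPa = 22000 Pa, q̄ = 0.0031 kg/kg → 0.0031 × 22000 / 9.8 = 6.96 mm
Layer 580–420 hPa: Δp = 160 hPa = 16000 Pa, q̄ = 0.0014 kg/kg → 0.0014 × 16000 / 9.8 = 2.29 mm
Layer 420–300 hPa: Δp = 120 hPa = 12000 Pa, q̄ = 0.0012 kg/kg → 0.0012 × 12000 / 9.8 = 1.47 mm
PW = 11.92 + 2.45 + 6.96 + 2.29 + 1.47 = 25.09 ≈ 25.1 mm.

PW ≈ 25.1 mm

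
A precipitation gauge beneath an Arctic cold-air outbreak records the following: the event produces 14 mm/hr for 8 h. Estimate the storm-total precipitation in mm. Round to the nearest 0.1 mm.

total ≈ 112.0 mm

Total = Σ Rᵢ Δtᵢ = 14 × 8
      = 112 = 112.0 mm.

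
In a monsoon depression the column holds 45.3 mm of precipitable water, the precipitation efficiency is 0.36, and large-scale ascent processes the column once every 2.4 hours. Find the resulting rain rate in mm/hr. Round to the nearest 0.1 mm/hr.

Each overturning extracts ε × PW = 0.36 × 45.3 = 16.308 mm.
Rate = ε·PW / τ = 16.308 / 2.4 h = 6.8 mm/hr.

R ≈ 6.8 mm/hr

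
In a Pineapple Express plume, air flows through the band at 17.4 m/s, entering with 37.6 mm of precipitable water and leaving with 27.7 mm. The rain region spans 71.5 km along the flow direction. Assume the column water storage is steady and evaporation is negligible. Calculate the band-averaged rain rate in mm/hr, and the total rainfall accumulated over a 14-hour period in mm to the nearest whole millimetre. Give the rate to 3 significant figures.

Column moisture flux per unit crosswind length is F = V × PW.
Inflow: F_in = 17.4 × 37.6 = 654.24 mm·m/s
Outflow: F_out = 17.4 × 27.7 = 481.98 mm·m/s
Steady-state rate R = (F_in − F_out)/L = (654.24 − 481.98) / 71500 m = 2.409e-03 mm/s.
R = 2.409e-03 × 3600 = 8.67 mm/hr.
Over 14 h: total = 8.67 × 14 = 121.38 ≈ 121 mm.

R ≈ 8.67 mm/hr; total ≈ 121 mm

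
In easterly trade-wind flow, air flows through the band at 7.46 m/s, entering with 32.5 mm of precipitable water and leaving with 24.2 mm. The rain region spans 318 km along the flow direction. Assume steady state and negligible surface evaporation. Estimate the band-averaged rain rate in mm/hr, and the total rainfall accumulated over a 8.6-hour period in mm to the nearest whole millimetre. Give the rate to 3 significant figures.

Column moisture flux per unit crosswind length is F = V × PW.
Inflow: F_in = 7.46 × 32.5 = 242.45 mm·m/s
Outflow: F_out = 7.46 × 24.2 = 180.532 mm·m/s
Steady-state rate R = (F_in − F_out)/L = (242.45 − 180.532) / 318000 m = 1.947e-04 mm/s.
R = 1.947e-04 × 3600 = 0.701 mm/hr.
Over 8.6 h: total = 0.701 × 8.6 = 6.0286 ≈ 6 mm.

R ≈ 0.701 mm/hr; total ≈ 6 mm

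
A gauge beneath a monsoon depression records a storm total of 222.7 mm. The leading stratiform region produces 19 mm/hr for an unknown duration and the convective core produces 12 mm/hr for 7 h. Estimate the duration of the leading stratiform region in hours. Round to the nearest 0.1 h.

Known phases: 12 × 7 = 84 mm.
Remaining depth = 222.7 − 84 = 138.7 mm.
Duration = 138.7 / 19 = 7.3 h.

duration ≈ 7.3 h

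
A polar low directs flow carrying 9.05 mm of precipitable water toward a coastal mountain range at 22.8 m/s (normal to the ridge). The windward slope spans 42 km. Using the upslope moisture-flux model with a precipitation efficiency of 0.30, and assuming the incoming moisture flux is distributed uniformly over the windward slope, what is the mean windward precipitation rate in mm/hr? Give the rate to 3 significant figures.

Incoming column moisture flux per unit ridge length: F = V × PW = 22.8 × 9.05 = 206.34 mm·m/s.
Spread over the 42 km slope with efficiency ε = 0.30: R = ε·F/W = 0.30 × 206.34 / 42000 m = 1.474e-03 mm/s.
R = 1.474e-03 × 3600 = 5.31 mm/hr.

R ≈ 5.31 mm/hr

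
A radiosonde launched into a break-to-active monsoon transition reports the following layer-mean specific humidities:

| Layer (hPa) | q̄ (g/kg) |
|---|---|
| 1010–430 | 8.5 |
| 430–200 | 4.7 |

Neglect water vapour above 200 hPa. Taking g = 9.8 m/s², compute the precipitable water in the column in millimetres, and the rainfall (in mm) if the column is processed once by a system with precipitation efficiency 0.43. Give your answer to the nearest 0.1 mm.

PW ≈ 61.3 mm; rainfall ≈ 26.4 mm

Precipitable water is the column-integrated vapour mass per unit area: PW = (1/g) Σ q̄ Δp, with q in kg/kg and Δp in Pa (1 kg/m² of water = 1 mm).
Layer 1010–430 hPa: Δp = 580 hPa = 58000 Pa, q̄ = 0.0085 kg/kg → 0.0085 × 58000 / 9.8 = 50.31 mm
Layer 430–200 hPa: Δp = 230 hPa = 23000 Pa, q̄ = 0.0047 kg/kg → 0.0047 × 23000 / 9.8 = 11.03 mm
PW = 50.31 + 11.03 = 61.34 ≈ 61.3 mm.
Rainfall = ε × PW = 0.43 × 61.3 = 26.4 mm.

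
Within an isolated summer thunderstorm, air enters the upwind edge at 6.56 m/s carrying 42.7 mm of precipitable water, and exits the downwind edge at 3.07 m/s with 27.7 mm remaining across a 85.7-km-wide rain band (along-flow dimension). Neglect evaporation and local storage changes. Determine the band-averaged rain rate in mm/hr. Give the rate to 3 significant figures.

Column moisture flux per unit crosswind length is F = V × PW.
Inflow: F_in = 6.56 × 42.7 = 280.112 mm·m/s
Outflow: F_out = 3.07 × 27.7 = 85.039 mm·m/s
Steady-state rate R = (F_in − F_out)/L = (280.112 − 85.039) / 85700 m = 2.276e-03 mm/s.
R = 2.276e-03 × 3600 = 8.19 mm/hr.

R ≈ 8.19 mm/hr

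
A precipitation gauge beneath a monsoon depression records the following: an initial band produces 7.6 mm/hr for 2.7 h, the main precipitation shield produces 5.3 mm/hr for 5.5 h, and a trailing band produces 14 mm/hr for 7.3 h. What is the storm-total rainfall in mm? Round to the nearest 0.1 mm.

Total = Σ Rᵢ Δtᵢ = 7.6 × 2.7 + 5.3 × 5.5 + 14 × 7.3
      = 20.52 + 29.15 + 102.2 = 151.9 mm.

total ≈ 151.9 mm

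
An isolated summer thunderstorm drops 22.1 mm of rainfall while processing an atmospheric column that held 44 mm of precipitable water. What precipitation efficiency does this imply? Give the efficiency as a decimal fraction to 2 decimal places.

ε ≈ 0.50

ε = rainfall / PW = 22.1 / 44 = 0.50.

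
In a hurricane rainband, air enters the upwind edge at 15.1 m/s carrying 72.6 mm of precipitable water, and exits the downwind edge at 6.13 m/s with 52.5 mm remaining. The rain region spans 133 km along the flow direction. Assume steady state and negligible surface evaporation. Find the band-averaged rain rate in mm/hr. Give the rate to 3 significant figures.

Column moisture flux per unit crosswind length is F = V × PW.
Inflow: F_in = 15.1 × 72.6 = 1096.26 mm·m/s
Outflow: F_out = 6.13 × 52.5 = 321.825 mm·m/s
Steady-state rate R = (F_in − F_out)/L = (1096.26 − 321.825) / 133000 m = 5.823e-03 mm/s.
R = 5.823e-03 × 3600 = 21.0 mm/hr.

R ≈ 21.0 mm/hr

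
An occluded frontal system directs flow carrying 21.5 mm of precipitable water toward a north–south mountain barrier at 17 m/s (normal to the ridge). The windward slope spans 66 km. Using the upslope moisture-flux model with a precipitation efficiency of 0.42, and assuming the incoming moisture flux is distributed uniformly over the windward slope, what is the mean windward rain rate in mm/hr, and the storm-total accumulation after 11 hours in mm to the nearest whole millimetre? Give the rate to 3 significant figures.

Incoming column moisture flux per unit ridge length: F = V × PW = 17 × 21.5 = 365.5 mm·m/s.
Spread over the 66 km slope with efficiency ε = 0.42: R = ε·F/W = 0.42 × 365.5 / 66000 m = 2.326e-03 mm/s.
R = 2.326e-03 × 3600 = 8.37 mm/hr.
Over 11 h: total = 8.37 × 11 = 92.07 ≈ 92 mm.

R ≈ 8.37 mm/hr; total ≈ 92 mm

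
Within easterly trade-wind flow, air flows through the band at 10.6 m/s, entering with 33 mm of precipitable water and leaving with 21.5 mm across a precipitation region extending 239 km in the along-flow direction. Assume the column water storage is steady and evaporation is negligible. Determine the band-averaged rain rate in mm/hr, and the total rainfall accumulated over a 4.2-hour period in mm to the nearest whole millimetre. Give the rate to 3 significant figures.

Column moisture flux per unit crosswind length is F = V × PW.
Inflow: F_in = 10.6 × 33 = 349.8 mm·m/s
Outflow: F_out = 10.6 × 21.5 = 227.9 mm·m/s
Steady-state rate R = (F_in − F_out)/L = (349.8 − 227.9) / 239000 m = 5.100e-04 mm/s.
R = 5.100e-04 × 3600 = 1.84 mm/hr.
Over 4.2 h: total = 1.84 × 4.2 = 7.728 ≈ 8 mm.

R ≈ 1.84 mm/hr; total ≈ 8 mm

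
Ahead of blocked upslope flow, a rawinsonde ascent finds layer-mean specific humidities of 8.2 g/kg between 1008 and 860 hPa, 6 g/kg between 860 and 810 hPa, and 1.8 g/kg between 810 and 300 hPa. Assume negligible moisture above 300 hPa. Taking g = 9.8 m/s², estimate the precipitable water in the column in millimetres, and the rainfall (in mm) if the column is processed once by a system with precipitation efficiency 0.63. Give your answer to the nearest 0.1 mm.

Precipitable water is the column-integrated vapour mass per unit area: PW = (1/g) Σ q̄ Δp, with q in kg/kg and Δp in Pa (1 kg/m² of water = 1 mm).
Layer 1008–860 hPa: Δp = 148 hPa = 14800 Pa, q̄ = 0.0082 kg/kg → 0.0082 × 14800 / 9.8 = 12.38 mm
Layer 860–810 hPa: Δp = 50 hPa = 5000 Pa, q̄ = 0.006 kg/kg → 0.006 × 5000 / 9.8 = 3.06 mm
Layer 810–300 hPa: Δp = 510 hPa = 51000 Pa, q̄ = 0.0018 kg/kg → 0.0018 × 51000 / 9.8 = 9.37 mm
PW = 12.38 + 3.06 + 9.37 = 24.81 ≈ 24.8 mm.
Rainfall = ε × PW = 0.63 × 24.8 = 15.6 mm.

PW ≈ 24.8 mm; rainfall ≈ 15.6 mm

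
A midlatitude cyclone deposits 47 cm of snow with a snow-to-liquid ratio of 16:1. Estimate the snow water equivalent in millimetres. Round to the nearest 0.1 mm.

SWE ≈ 29.4 mm

SWE = snow depth / ratio = 47 cm / 16 = 2.938 cm = 29.4 mm.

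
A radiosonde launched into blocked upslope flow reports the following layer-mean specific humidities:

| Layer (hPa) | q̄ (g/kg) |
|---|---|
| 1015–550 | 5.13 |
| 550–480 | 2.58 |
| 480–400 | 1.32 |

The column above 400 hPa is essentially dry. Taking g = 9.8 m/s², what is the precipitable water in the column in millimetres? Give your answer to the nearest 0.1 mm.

PW ≈ 27.3 mm

Precipitable water is the column-integrated vapour mass per unit area: PW = (1/g) Σ q̄ Δp, with q in kg/kg and Δp in Pa (1 kg/m² of water = 1 mm).
Layer 1015–550 hPa: Δp = 465 hPa = 46500 Pa, q̄ = 0.00513 kg/kg → 0.00513 × 46500 / 9.8 = 24.34 mm
Layer 550–480 hPa: Δp = 70 hPa = 7000 Pa, q̄ = 0.00258 kg/kg → 0.00258 × 7000 / 9.8 = 1.84 mm
Layer 480–400 hPa: Δp = 80 hPa = 8000 Pa, q̄ = 0.00132 kg/kg → 0.00132 × 8000 / 9.8 = 1.08 mm
PW = 24.34 + 1.84 + 1.08 = 27.26 ≈ 27.3 mm.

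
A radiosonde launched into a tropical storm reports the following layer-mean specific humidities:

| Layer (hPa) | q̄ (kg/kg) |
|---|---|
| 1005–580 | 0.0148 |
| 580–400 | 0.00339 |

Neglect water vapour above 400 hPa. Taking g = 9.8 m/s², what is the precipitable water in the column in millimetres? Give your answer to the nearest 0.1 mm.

PW ≈ 70.4 mm

Precipitable water is the column-integrated vapour mass per unit area: PW = (1/g) Σ q̄ Δp, with q in kg/kg and Δp in Pa (1 kg/m² of water = 1 mm).
Layer 1005–580 hPa: Δp = 425 hPa = 42500 Pa, q̄ = 0.0148 kg/kg → 0.0148 × 42500 / 9.8 = 64.18 mm
Layer 580–400 hPa: Δp = 180 hPa = 18000 Pa, q̄ = 0.00339 kg/kg → 0.00339 × 18000 / 9.8 = 6.23 mm
PW = 64.18 + 6.23 = 70.41 ≈ 70.4 mm.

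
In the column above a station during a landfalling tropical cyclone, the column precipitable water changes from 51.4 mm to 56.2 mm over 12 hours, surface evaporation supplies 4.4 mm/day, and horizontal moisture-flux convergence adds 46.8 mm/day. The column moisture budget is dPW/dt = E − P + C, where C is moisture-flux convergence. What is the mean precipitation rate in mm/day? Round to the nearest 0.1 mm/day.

dPW/dt = (56.2 − 51.4) mm / (12/24 day) = +9.600 mm/day.
P = E + C − dPW/dt = 4.4 + (46.8) − (+9.600) = 41.6 mm/day.

P ≈ 41.6 mm/day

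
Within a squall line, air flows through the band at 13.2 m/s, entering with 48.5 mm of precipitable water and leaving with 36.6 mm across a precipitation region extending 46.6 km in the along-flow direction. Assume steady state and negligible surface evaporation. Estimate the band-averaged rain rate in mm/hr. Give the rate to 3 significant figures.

R ≈ 12.1 mm/hr

Column moisture flux per unit crosswind length is F = V × PW.
Inflow: F_in = 13.2 × 48.5 = 640.2 mm·m/s
Outflow: F_out = 13.2 × 36.6 = 483.12 mm·m/s
Steady-state rate R = (F_in − F_out)/L = (640.2 − 483.12) / 46600 m = 3.371e-03 mm/s.
R = 3.371e-03 × 3600 = 12.1 mm/hr.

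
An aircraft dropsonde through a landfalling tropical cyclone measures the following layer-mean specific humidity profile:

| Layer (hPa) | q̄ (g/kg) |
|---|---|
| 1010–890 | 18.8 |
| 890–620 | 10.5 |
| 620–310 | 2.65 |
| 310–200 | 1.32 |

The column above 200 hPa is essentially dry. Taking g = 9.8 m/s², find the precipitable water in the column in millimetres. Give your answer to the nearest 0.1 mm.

Precipitable water is the column-integrated vapour mass per unit area: PW = (1/g) Σ q̄ Δp, with q in kg/kg and Δp in Pa (1 kg/m² of water = 1 mm).
Layer 1010–890 hPa: Δp = 120 hPa = 12000 Pa, q̄ = 0.0188 kg/kg → 0.0188 × 12000 / 9.8 = 23.02 mm
Layer 890–620 hPa: Δp = 270 hPa = 27000 Pa, q̄ = 0.0105 kg/kg → 0.0105 × 27000 / 9.8 = 28.93 mm
Layer 620–310 hPa: Δp = 310 hPa = 31000 Pa, q̄ = 0.00265 kg/kg → 0.00265 × 31000 / 9.8 = 8.38 mm
Layer 310–200 hPa: Δp = 110 hPa = 11000 Pa, q̄ = 0.00132 kg/kg → 0.00132 × 11000 / 9.8 = 1.48 mm
PW = 23.02 + 28.93 + 8.38 + 1.48 = 61.81 ≈ 61.8 mm.

PW ≈ 61.8 mm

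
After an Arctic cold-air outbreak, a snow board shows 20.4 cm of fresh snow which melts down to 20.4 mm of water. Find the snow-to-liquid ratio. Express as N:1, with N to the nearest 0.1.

ratio ≈ 10.0

Ratio = snow depth / SWE = 204 mm / 20.4 mm = 10.0, i.e. 10.0:1.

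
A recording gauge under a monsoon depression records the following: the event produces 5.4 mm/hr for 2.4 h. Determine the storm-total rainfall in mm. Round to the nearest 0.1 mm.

total ≈ 13.0 mm

Total = Σ Rᵢ Δtᵢ = 5.4 × 2.4
      = 12.96 = 13.0 mm.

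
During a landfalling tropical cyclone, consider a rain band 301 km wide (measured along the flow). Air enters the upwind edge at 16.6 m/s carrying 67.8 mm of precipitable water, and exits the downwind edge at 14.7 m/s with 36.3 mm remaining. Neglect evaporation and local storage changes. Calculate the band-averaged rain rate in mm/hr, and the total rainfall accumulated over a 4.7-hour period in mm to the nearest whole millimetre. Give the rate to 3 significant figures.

Column moisture flux per unit crosswind length is F = V × PW.
Inflow: F_in = 16.6 × 67.8 = 1125.48 mm·m/s
Outflow: F_out = 14.7 × 36.3 = 533.61 mm·m/s
Steady-state rate R = (F_in − F_out)/L = (1125.48 − 533.61) / 301000 m = 1.966e-03 mm/s.
R = 1.966e-03 × 3600 = 7.08 mm/hr.
Over 4.7 h: total = 7.08 × 4.7 = 33.276 ≈ 33 mm.

R ≈ 7.08 mm/hr; total ≈ 33 mm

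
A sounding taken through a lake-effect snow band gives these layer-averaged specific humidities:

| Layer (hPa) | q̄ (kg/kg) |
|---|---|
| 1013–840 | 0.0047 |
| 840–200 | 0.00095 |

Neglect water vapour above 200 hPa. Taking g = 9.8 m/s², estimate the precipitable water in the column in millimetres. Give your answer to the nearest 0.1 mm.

Precipitable water is the column-integrated vapour mass per unit area: PW = (1/g) Σ q̄ Δp, with q in kg/kg and Δp in Pa (1 kg/m² of water = 1 mm).
Layer 1013–840 hPa: Δp = 173 hPa = 17300 Pa, q̄ = 0.0047 kg/kg → 0.0047 × 17300 / 9.8 = 8.30 mm
Layer 840–200 hPa: Δp = 640 hPa = 64000 Pa, q̄ = 0.00095 kg/kg → 0.00095 × 64000 / 9.8 = 6.20 mm
PW = 8.30 + 6.20 = 14.50 ≈ 14.5 mm.

PW ≈ 14.5 mm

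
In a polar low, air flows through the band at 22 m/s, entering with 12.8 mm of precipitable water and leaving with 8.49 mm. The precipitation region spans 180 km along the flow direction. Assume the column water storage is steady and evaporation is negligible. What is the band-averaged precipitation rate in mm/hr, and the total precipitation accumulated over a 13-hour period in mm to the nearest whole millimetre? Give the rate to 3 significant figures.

R ≈ 1.90 mm/hr; total ≈ 25 mm

Column moisture flux per unit crosswind length is F = V × PW.
Inflow: F_in = 22 × 12.8 = 281.6 mm·m/s
Outflow: F_out = 22 × 8.49 = 186.78 mm·m/s
Steady-state rate R = (F_in − F_out)/L = (281.6 − 186.78) / 180000 m = 5.268e-04 mm/s.
R = 5.268e-04 × 3600 = 1.90 mm/hr.
Over 13 h: total = 1.90 × 13 = 24.7 ≈ 25 mm.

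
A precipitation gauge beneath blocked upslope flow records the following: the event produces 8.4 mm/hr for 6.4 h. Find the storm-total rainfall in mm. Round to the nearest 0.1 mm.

total ≈ 53.8 mm

Total = Σ Rᵢ Δtᵢ = 8.4 × 6.4
      = 53.76 = 53.8 mm.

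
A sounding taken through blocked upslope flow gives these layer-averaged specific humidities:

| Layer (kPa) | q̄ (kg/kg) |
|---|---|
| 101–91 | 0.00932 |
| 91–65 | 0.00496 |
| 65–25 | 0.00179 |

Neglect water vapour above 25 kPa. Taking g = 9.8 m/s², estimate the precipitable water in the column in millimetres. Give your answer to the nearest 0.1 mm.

PW ≈ 30.0 mm

Precipitable water is the column-integrated vapour mass per unit area: PW = (1/g) Σ q̄ Δp, with q in kg/kg and Δp in Pa (1 kg/m² of water = 1 mm).
Layer 101–91 kPa: Δp = 100 hPa = 10000 Pa, q̄ = 0.00932 kg/kg → 0.00932 × 10000 / 9.8 = 9.51 mm
Layer 91–65 kPa: Δp = 260 hPa = 26000 Pa, q̄ = 0.00496 kg/kg → 0.00496 × 26000 / 9.8 = 13.16 mm
Layer 65–25 kPa: Δp = 400 hPa = 40000 Pa, q̄ = 0.00179 kg/kg → 0.00179 × 40000 / 9.8 = 7.31 mm
PW = 9.51 + 13.16 + 7.31 = 29.98 ≈ 30.0 mm.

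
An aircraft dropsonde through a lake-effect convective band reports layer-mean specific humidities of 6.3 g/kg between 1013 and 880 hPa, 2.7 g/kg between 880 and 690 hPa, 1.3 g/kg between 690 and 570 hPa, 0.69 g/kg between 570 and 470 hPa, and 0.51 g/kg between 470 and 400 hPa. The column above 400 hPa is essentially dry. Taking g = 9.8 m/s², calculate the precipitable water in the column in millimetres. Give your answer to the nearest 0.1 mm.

PW ≈ 16.4 mm

Precipitable water is the column-integrated vapour mass per unit area: PW = (1/g) Σ q̄ Δp, with q in kg/kg and Δp in Pa (1 kg/m² of water = 1 mm).
Layer 1013–880 hPa: Δp = 133 hPa = 13300 Pa, q̄ = 0.0063 kg/kg → 0.0063 × 13300 / 9.8 = 8.55 mm
Layer 880–690 hPa: Δp = 190 hPa = 19000 Pa, q̄ = 0.0027 kg/kg → 0.0027 × 19000 / 9.8 = 5.23 mm
Layer 690–570 hPa: Δp = 120 hPa = 12000 Pa, q̄ = 0.0013 kg/kg → 0.0013 × 12000 / 9.8 = 1.59 mm
Layer 570–470 hPa: Δp = 100 hPa = 10000 Pa, q̄ = 0.00069 kg/kg → 0.00069 × 10000 / 9.8 = 0.70 mm
Layer 470–400 hPa: Δp = 70 hPa = 7000 Pa, q̄ = 0.00051 kg/kg → 0.00051 × 7000 / 9.8 = 0.36 mm
PW = 8.55 + 5.23 + 1.59 + 0.70 + 0.36 = 16.43 ≈ 16.4 mm.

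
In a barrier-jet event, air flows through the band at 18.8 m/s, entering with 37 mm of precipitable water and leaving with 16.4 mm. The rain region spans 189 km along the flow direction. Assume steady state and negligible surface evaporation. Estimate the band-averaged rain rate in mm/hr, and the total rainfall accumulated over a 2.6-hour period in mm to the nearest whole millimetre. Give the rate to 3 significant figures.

R ≈ 7.38 mm/hr; total ≈ 19 mm

Column moisture flux per unit crosswind length is F = V × PW.
Inflow: F_in = 18.8 × 37 = 695.6 mm·m/s
Outflow: F_out = 18.8 × 16.4 = 308.32 mm·m/s
Steady-state rate R = (F_in − F_out)/L = (695.6 − 308.32) / 189000 m = 2.049e-03 mm/s.
R = 2.049e-03 × 3600 = 7.38 mm/hr.
Over 2.6 h: total = 7.38 × 2.6 = 19.188 ≈ 19 mm.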